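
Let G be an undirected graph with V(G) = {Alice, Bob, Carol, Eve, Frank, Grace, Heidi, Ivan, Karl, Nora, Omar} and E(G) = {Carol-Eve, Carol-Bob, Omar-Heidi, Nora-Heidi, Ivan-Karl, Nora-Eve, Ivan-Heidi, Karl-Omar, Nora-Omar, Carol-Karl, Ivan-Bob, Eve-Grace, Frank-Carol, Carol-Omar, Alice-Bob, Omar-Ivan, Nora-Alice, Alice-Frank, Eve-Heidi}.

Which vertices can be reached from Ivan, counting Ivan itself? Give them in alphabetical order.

Start at Ivan.
Its neighbours: Bob, Heidi, Karl, Omar.
Then their neighbours: Alice, Carol, Eve, Nora.
Then next layer: Frank, Grace.
Every vertex is now reached.

Alice, Bob, Carol, Eve, Frank, Grace, Heidi, Ivan, Karl, Nora, Omar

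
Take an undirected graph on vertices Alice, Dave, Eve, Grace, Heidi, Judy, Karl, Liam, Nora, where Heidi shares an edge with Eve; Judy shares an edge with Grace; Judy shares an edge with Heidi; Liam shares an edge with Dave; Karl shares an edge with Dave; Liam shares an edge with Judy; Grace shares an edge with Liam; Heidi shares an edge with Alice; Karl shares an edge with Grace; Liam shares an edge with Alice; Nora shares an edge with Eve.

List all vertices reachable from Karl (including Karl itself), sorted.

Alice, Dave, Eve, Grace, Heidi, Judy, Karl, Liam, Nora

Start at Karl.
Its neighbours: Dave, Grace.
Then their neighbours: Judy, Liam.
Then next layer: Alice, Heidi.
Then next layer: Eve.
Then next layer: Nora.
Every vertex is now reached.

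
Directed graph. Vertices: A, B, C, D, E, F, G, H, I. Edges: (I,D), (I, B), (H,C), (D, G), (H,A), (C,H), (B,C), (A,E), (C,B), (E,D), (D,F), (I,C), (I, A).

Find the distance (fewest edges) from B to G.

Distance 0: B.
Distance 1: C.
Distance 2: H.
Distance 3: A.
Distance 4: E.
Distance 5: D.
Distance 6: F, G — contains G.

6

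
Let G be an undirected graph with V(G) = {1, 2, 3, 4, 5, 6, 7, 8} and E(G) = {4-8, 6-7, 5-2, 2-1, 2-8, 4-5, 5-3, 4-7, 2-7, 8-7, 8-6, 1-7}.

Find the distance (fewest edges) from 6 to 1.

Distance 0: 6.
Distance 1: 7, 8.
Distance 2: 1, 2, 4 — contains 1.

2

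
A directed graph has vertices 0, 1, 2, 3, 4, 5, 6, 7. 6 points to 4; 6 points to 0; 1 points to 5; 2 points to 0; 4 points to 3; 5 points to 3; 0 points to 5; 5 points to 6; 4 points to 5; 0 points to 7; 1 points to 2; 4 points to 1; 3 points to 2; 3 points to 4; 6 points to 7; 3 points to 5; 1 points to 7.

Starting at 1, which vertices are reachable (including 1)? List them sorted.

0, 1, 2, 3, 4, 5, 6, 7

Start at 1.
Its neighbours: 2, 5, 7.
Then their neighbours: 0, 3, 6.
Then next layer: 4.
Every vertex is now reached.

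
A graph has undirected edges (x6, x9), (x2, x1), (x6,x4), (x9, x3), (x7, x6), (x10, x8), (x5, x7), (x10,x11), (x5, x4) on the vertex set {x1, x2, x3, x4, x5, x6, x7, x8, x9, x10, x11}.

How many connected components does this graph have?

From x1: component {x1, x2}.
From x3: component {x3, x4, x5, x6, x7, x9}.
From x8: component {x8, x10, x11}.
That's 3 components.

3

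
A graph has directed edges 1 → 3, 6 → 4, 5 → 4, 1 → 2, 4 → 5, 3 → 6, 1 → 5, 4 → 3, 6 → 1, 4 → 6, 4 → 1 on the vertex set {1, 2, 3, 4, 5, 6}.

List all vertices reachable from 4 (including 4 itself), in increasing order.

1, 2, 3, 4, 5, 6

Start at 4.
Its neighbours: 1, 3, 5, 6.
Then their neighbours: 2.
Every vertex is now reached.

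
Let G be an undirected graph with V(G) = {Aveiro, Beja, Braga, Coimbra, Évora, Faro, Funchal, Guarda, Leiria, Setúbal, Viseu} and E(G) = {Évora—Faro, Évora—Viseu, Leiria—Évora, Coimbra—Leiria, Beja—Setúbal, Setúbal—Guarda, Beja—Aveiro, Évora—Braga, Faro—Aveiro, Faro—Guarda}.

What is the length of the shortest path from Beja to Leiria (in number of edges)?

4

Distance 0: Beja.
Distance 1: Aveiro, Setúbal.
Distance 2: Faro, Guarda.
Distance 3: Évora.
Distance 4: Braga, Leiria, Viseu — contains Leiria.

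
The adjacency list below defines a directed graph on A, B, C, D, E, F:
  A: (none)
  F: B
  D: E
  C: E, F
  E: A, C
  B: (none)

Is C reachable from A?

No

A has no outgoing edges, so nothing is reachable from it.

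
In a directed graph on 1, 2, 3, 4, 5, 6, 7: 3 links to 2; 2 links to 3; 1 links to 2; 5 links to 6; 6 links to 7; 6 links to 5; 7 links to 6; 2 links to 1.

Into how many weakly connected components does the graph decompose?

From 1: component {1, 2, 3}.
From 4: component {4}.
From 5: component {5, 6, 7}.
That's 3 components.

3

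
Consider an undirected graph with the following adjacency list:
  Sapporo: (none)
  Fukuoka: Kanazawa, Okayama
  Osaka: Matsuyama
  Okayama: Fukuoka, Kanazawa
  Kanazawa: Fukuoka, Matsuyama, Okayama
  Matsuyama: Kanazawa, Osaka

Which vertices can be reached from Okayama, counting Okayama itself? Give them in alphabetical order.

Fukuoka, Kanazawa, Matsuyama, Okayama, Osaka

Start at Okayama.
Its neighbours: Fukuoka, Kanazawa.
Then their neighbours: Matsuyama.
Then next layer: Osaka.
Nothing further is reachable.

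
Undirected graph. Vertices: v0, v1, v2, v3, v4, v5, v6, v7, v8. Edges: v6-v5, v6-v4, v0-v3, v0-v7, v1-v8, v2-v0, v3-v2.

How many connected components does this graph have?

3

From v0: component {v0, v2, v3, v7}.
From v1: component {v1, v8}.
From v4: component {v4, v5, v6}.
That's 3 components.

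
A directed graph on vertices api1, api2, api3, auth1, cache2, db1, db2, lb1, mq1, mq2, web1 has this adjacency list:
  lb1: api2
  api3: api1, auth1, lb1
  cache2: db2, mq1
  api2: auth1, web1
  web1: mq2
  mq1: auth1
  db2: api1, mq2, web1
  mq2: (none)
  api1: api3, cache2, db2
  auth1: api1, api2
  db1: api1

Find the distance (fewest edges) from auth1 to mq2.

3

Distance 0: auth1.
Distance 1: api1, api2.
Distance 2: api3, cache2, db2, web1.
Distance 3: lb1, mq1, mq2 — contains mq2.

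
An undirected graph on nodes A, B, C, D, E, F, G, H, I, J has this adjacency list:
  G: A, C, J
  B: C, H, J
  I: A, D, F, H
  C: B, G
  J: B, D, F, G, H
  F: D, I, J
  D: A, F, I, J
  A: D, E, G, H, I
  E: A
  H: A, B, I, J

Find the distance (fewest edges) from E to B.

3

Distance 0: E.
Distance 1: A.
Distance 2: D, G, H, I.
Distance 3: B, C, F, J — contains B.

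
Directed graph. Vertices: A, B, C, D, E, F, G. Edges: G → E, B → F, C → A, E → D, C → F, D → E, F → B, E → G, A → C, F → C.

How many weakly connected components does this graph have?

From A: component {A, B, C, F}.
From D: component {D, E, G}.
That's 2 components.

2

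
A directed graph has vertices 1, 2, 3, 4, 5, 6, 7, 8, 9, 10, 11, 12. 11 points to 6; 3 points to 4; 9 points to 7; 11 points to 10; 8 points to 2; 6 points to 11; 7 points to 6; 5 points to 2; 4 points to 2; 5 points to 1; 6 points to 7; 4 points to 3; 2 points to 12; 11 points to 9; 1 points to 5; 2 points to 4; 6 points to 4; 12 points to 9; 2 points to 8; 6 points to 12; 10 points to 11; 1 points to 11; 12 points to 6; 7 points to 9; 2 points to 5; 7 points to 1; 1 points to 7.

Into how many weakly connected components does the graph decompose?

From 1: component {1, 2, 3, 4, 5, 6, 7, 8, 9, 10, 11, 12}.
That's 1 component.

1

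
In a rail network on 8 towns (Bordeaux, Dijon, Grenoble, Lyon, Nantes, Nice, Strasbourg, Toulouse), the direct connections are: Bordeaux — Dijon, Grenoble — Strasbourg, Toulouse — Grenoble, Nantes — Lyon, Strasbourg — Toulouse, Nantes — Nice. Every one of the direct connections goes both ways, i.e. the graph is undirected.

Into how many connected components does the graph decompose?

3

From Bordeaux: component {Bordeaux, Dijon}.
From Grenoble: component {Grenoble, Strasbourg, Toulouse}.
From Lyon: component {Lyon, Nantes, Nice}.
That's 3 components.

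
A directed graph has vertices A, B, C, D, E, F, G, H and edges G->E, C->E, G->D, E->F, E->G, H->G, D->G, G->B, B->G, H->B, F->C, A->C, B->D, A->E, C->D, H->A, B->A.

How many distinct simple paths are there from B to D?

B→A→C→D
B→A→C→E→G→D
B→A→E→F→C→D
B→A→E→G→D
B→D
B→G→D
B→G→E→F→C→D

7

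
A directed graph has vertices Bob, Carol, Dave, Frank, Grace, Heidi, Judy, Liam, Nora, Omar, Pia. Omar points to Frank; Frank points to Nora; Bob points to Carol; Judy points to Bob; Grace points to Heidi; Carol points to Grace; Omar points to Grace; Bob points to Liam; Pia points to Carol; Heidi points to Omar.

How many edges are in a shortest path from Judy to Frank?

Distance 0: Judy.
Distance 1: Bob.
Distance 2: Carol, Liam.
Distance 3: Grace.
Distance 4: Heidi.
Distance 5: Omar.
Distance 6: Frank — contains Frank.

6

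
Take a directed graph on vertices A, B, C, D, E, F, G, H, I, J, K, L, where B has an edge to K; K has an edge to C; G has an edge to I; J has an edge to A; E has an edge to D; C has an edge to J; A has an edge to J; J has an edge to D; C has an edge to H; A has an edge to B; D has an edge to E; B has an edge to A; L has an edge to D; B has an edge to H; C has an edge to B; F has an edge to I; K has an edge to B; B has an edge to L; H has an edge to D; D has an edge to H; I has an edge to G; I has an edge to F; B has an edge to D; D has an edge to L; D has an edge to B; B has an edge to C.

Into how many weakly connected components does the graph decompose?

From A: component {A, B, C, D, E, H, J, K, L}.
From F: component {F, G, I}.
That's 2 components.

2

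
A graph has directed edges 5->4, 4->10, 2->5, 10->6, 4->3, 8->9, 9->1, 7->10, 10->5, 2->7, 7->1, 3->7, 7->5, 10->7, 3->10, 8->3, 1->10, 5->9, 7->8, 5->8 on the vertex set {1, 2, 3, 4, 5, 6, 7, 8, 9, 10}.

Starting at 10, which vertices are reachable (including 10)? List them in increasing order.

1, 3, 4, 5, 6, 7, 8, 9, 10

Start at 10.
Its neighbours: 5, 6, 7.
Then their neighbours: 1, 4, 8, 9.
Then next layer: 3.
Nothing further is reachable.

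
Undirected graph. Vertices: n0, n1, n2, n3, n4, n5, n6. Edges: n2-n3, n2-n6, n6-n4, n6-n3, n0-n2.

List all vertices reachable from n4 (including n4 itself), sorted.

Start at n4.
Its neighbours: n6.
Then their neighbours: n2, n3.
Then next layer: n0.
Nothing further is reachable.

n0, n2, n3, n4, n6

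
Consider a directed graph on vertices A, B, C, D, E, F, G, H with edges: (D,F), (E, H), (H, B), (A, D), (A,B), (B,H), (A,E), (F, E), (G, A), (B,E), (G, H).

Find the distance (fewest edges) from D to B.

Distance 0: D.
Distance 1: F.
Distance 2: E.
Distance 3: H.
Distance 4: B — contains B.

4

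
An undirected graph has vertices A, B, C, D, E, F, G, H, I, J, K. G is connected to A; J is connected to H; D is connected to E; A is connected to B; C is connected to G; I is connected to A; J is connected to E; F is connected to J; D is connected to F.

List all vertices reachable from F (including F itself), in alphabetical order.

D, E, F, H, J

Start at F.
Its neighbours: D, J.
Then their neighbours: E, H.
Nothing further is reachable.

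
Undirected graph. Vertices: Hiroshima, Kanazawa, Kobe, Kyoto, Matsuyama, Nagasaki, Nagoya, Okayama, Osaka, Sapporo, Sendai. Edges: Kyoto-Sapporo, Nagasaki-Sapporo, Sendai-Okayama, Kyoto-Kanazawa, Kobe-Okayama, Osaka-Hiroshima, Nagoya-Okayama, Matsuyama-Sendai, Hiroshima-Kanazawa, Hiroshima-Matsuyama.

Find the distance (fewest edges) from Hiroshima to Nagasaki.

Distance 0: Hiroshima.
Distance 1: Kanazawa, Matsuyama, Osaka.
Distance 2: Kyoto, Sendai.
Distance 3: Okayama, Sapporo.
Distance 4: Kobe, Nagasaki, Nagoya — contains Nagasaki.

4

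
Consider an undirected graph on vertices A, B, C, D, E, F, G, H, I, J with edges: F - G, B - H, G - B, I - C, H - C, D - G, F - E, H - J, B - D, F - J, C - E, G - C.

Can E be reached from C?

Yes

Explore from C.
Distance 1: reach E, G, H, I.
Found E.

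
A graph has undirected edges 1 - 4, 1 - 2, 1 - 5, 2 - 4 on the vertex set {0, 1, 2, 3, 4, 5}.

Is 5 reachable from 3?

No

3 has no edges, so nothing is reachable from it.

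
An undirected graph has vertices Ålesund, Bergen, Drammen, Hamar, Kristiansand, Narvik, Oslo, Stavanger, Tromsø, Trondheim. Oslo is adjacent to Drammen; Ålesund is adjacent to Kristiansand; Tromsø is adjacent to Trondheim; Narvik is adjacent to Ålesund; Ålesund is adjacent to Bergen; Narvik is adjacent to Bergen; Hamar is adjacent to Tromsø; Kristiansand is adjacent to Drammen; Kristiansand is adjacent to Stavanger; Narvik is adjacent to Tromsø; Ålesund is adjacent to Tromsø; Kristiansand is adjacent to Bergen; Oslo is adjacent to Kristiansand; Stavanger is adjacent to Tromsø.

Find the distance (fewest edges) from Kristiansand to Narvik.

Distance 0: Kristiansand.
Distance 1: Ålesund, Bergen, Drammen, Oslo, Stavanger.
Distance 2: Narvik, Tromsø — contains Narvik.

2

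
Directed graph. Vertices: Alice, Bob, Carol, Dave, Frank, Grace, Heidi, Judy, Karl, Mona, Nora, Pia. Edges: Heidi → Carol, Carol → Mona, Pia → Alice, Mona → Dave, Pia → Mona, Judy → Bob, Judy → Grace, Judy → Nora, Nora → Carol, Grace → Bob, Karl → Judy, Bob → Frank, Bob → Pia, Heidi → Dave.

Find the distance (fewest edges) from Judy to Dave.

Distance 0: Judy.
Distance 1: Bob, Grace, Nora.
Distance 2: Carol, Frank, Pia.
Distance 3: Alice, Mona.
Distance 4: Dave — contains Dave.

4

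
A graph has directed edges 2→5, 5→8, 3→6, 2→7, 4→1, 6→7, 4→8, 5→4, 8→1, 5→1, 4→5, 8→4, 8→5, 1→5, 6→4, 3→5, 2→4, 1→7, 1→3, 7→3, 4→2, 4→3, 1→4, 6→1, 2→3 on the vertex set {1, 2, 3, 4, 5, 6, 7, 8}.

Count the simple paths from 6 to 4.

12

6→1→3→5→4
6→1→3→5→8→4
6→1→4
6→1→5→4
6→1→5→8→4
6→1→7→3→5→4
6→1→7→3→5→8→4
6→4
6→7→3→5→1→4
6→7→3→5→4
6→7→3→5→8→1→4
6→7→3→5→8→4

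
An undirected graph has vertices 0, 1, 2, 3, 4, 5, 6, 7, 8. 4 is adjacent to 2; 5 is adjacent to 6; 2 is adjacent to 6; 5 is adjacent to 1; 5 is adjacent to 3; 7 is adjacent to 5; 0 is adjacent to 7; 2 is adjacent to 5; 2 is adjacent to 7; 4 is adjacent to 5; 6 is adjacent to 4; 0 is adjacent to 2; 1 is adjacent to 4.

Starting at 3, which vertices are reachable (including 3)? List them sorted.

Start at 3.
Its neighbours: 5.
Then their neighbours: 1, 2, 4, 6, 7.
Then next layer: 0.
Nothing further is reachable.

0, 1, 2, 3, 4, 5, 6, 7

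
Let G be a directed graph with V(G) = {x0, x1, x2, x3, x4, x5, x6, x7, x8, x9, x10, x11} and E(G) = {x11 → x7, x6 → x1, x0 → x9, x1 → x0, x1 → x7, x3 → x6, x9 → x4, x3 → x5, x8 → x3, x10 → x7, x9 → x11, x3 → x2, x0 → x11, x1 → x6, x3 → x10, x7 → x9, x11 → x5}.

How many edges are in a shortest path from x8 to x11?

5

Distance 0: x8.
Distance 1: x3.
Distance 2: x2, x5, x6, x10.
Distance 3: x1, x7.
Distance 4: x0, x9.
Distance 5: x4, x11 — contains x11.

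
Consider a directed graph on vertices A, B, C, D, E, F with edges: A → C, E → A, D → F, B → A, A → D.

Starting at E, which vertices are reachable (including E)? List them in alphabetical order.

Start at E.
Its neighbours: A.
Then their neighbours: C, D.
Then next layer: F.
Nothing further is reachable.

A, C, D, E, F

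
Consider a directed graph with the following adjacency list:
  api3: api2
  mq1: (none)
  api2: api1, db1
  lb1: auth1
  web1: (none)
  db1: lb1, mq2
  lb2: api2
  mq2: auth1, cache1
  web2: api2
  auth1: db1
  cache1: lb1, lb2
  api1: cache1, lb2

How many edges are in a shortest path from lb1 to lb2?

5

Distance 0: lb1.
Distance 1: auth1.
Distance 2: db1.
Distance 3: mq2.
Distance 4: cache1.
Distance 5: lb2 — contains lb2.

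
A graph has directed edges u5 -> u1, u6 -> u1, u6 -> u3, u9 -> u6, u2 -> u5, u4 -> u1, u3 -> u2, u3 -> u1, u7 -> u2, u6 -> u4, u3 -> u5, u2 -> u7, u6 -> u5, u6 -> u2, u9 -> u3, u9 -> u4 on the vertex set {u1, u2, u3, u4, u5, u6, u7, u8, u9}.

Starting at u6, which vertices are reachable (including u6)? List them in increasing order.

u1, u2, u3, u4, u5, u6, u7

Start at u6.
Its neighbours: u1, u2, u3, u4, u5.
Then their neighbours: u7.
Nothing further is reachable.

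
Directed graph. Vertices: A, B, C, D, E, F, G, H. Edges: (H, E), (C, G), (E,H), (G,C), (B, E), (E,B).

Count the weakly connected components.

5

From A: component {A}.
From B: component {B, E, H}.
From C: component {C, G}.
From D: component {D}.
From F: component {F}.
That's 5 components.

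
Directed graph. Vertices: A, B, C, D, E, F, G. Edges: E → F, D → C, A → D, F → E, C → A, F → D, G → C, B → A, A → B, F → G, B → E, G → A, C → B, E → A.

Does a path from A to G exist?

Explore from A.
Distance 1: reach B, D.
Distance 2: reach C, E.
Distance 3: reach F.
Distance 4: reach G.
Found G.

Yes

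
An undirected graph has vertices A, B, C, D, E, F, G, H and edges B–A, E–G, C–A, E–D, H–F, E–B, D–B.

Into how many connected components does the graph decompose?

2

From A: component {A, B, C, D, E, G}.
From F: component {F, H}.
That's 2 components.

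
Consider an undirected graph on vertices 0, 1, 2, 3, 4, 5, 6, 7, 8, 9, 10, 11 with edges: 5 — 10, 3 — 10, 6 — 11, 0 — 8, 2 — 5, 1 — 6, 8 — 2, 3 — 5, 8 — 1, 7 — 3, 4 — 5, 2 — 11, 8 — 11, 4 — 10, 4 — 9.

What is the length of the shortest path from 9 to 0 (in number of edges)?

5

Distance 0: 9.
Distance 1: 4.
Distance 2: 5, 10.
Distance 3: 2, 3.
Distance 4: 7, 8, 11.
Distance 5: 0, 1, 6 — contains 0.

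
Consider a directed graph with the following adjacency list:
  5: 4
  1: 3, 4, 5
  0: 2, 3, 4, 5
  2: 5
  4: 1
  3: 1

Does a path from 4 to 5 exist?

Explore from 4.
Distance 1: reach 1.
Distance 2: reach 3, 5.
Found 5.

Yes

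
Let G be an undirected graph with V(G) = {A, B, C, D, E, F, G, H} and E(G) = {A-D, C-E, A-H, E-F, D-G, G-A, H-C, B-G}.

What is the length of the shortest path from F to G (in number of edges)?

5

Distance 0: F.
Distance 1: E.
Distance 2: C.
Distance 3: H.
Distance 4: A.
Distance 5: D, G — contains G.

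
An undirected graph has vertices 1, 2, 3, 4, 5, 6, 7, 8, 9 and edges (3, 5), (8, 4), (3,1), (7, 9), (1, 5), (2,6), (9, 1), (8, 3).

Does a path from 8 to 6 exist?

Explore from 8.
Distance 1: reach 3, 4.
Distance 2: reach 1, 5.
Distance 3: reach 9.
Distance 4: reach 7.
The search is exhausted without reaching 6; it lies in a different component.

No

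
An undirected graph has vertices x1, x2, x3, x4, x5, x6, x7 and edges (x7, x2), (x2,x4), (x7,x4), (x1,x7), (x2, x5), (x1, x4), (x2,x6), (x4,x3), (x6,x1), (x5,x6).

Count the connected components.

From x1: component {x1, x2, x3, x4, x5, x6, x7}.
That's 1 component.

1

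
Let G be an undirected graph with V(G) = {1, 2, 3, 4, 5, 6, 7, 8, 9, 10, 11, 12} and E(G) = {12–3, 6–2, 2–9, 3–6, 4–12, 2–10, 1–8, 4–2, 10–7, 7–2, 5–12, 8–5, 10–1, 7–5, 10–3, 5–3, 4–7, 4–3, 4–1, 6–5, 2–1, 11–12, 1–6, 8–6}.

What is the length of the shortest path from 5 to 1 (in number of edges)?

Distance 0: 5.
Distance 1: 3, 6, 7, 8, 12.
Distance 2: 1, 2, 4, 10, 11 — contains 1.

2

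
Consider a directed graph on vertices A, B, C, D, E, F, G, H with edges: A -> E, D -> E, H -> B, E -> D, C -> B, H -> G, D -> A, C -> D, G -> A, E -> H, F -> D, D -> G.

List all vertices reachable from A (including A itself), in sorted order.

Start at A.
Its neighbours: E.
Then their neighbours: D, H.
Then next layer: B, G.
Nothing further is reachable.

A, B, D, E, G, H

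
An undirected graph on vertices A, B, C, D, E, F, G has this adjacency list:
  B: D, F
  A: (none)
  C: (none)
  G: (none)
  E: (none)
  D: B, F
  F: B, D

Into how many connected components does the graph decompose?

5

From A: component {A}.
From B: component {B, D, F}.
From C: component {C}.
From E: component {E}.
From G: component {G}.
That's 5 components.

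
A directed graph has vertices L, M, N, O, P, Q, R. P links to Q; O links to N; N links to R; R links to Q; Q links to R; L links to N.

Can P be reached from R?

Explore from R.
Distance 1: reach Q.
The search from R is exhausted; no directed path reaches P.

No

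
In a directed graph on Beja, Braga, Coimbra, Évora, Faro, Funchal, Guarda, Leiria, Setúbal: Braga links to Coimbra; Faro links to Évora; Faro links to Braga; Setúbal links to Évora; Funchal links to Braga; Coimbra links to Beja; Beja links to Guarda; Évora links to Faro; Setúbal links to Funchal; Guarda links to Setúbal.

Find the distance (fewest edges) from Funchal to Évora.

Distance 0: Funchal.
Distance 1: Braga.
Distance 2: Coimbra.
Distance 3: Beja.
Distance 4: Guarda.
Distance 5: Setúbal.
Distance 6: Évora — contains Évora.

6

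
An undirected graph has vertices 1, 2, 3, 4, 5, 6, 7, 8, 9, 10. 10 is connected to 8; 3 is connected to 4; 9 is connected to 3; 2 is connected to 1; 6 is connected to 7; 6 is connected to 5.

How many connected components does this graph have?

From 1: component {1, 2}.
From 3: component {3, 4, 9}.
From 5: component {5, 6, 7}.
From 8: component {8, 10}.
That's 4 components.

4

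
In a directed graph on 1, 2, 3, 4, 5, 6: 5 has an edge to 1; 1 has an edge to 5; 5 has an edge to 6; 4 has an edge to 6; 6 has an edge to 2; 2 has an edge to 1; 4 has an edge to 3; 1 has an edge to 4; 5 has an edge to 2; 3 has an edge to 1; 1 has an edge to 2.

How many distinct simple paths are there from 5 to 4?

3

5→1→4
5→2→1→4
5→6→2→1→4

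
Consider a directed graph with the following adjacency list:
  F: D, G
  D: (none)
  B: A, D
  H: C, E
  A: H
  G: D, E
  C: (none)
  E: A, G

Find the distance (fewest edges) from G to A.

2

Distance 0: G.
Distance 1: D, E.
Distance 2: A — contains A.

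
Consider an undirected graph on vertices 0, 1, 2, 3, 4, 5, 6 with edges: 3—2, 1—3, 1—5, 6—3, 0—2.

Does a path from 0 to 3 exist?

Yes

Explore from 0.
Distance 1: reach 2.
Distance 2: reach 3.
Found 3.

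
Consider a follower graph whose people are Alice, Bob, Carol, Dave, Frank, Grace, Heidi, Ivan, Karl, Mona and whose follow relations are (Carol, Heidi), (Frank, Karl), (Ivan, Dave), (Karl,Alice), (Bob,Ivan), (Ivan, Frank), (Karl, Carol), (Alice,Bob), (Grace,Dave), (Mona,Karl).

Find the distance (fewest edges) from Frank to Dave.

5

Distance 0: Frank.
Distance 1: Karl.
Distance 2: Alice, Carol.
Distance 3: Bob, Heidi.
Distance 4: Ivan.
Distance 5: Dave — contains Dave.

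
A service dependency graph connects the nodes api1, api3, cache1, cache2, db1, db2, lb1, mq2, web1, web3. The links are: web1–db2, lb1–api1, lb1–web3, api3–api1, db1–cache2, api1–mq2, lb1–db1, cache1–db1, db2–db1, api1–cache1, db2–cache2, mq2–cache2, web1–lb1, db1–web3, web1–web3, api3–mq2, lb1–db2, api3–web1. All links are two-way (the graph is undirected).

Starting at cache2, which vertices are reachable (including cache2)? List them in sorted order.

Start at cache2.
Its neighbours: db1, db2, mq2.
Then their neighbours: api1, api3, cache1, lb1, web1, web3.
Every vertex is now reached.

api1, api3, cache1, cache2, db1, db2, lb1, mq2, web1, web3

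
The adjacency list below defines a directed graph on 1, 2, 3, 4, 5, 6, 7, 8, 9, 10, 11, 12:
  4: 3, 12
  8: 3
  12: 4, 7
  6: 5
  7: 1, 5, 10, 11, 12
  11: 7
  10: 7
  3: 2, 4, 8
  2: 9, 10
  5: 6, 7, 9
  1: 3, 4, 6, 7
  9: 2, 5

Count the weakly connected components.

1

From 1: component {1, 2, 3, 4, 5, 6, 7, 8, 9, 10, 11, 12}.
That's 1 component.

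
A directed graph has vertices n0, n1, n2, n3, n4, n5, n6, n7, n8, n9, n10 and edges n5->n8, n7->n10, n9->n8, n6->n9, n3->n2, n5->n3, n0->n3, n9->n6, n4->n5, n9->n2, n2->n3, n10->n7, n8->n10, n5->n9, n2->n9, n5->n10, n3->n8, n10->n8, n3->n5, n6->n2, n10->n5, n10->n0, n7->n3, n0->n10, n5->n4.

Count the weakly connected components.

From n0: component {n0, n2, n3, n4, n5, n6, n7, n8, n9, n10}.
From n1: component {n1}.
That's 2 components.

2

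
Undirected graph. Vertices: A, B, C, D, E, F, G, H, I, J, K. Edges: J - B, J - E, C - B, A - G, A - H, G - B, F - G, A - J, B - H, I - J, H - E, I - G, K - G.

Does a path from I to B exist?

Explore from I.
Distance 1: reach G, J.
Distance 2: reach A, B, E, F, K.
Found B.

Yes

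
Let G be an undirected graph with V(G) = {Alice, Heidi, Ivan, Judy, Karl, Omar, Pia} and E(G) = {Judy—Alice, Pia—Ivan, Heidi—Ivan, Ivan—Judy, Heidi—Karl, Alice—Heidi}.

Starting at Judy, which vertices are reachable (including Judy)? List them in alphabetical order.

Alice, Heidi, Ivan, Judy, Karl, Pia

Start at Judy.
Its neighbours: Alice, Ivan.
Then their neighbours: Heidi, Pia.
Then next layer: Karl.
Nothing further is reachable.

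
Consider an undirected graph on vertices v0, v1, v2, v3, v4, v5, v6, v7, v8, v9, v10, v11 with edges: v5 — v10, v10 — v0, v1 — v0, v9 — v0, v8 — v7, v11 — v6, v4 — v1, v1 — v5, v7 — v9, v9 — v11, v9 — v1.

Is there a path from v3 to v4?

v3 has no edges, so nothing is reachable from it.

No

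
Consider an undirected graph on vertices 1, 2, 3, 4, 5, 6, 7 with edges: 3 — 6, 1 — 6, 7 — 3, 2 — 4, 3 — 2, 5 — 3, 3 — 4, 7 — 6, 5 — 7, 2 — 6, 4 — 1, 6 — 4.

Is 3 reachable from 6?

Explore from 6.
Distance 1: reach 1, 2, 3, 4, 7.
Found 3.

Yes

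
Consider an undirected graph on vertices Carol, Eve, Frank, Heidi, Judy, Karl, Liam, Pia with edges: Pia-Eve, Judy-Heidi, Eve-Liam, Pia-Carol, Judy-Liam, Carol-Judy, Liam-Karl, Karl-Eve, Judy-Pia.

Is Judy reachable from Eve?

Explore from Eve.
Distance 1: reach Karl, Liam, Pia.
Distance 2: reach Carol, Judy.
Found Judy.

Yes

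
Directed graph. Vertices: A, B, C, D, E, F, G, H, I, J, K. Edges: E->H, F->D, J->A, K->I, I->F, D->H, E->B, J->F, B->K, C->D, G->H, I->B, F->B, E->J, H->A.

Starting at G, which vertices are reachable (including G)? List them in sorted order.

Start at G.
Its neighbours: H.
Then their neighbours: A.
Nothing further is reachable.

A, G, H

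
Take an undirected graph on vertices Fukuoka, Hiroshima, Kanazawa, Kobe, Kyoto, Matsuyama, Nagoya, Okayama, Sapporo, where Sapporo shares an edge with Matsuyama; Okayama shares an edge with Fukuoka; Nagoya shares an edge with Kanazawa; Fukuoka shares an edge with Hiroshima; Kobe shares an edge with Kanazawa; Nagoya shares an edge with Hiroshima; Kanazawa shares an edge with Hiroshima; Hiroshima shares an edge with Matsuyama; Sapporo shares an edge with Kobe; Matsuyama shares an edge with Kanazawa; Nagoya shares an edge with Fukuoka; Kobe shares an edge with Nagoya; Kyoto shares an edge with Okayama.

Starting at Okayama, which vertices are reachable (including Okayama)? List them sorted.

Fukuoka, Hiroshima, Kanazawa, Kobe, Kyoto, Matsuyama, Nagoya, Okayama, Sapporo

Start at Okayama.
Its neighbours: Fukuoka, Kyoto.
Then their neighbours: Hiroshima, Nagoya.
Then next layer: Kanazawa, Kobe, Matsuyama.
Then next layer: Sapporo.
Every vertex is now reached.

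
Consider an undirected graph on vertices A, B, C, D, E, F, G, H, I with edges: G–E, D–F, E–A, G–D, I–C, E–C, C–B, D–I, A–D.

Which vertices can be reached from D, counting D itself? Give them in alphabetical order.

Start at D.
Its neighbours: A, F, G, I.
Then their neighbours: C, E.
Then next layer: B.
Nothing further is reachable.

A, B, C, D, E, F, G, I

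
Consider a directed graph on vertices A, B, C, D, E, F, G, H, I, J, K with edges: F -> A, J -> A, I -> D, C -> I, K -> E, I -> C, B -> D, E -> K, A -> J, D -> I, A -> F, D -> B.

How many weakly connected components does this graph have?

5

From A: component {A, F, J}.
From B: component {B, C, D, I}.
From E: component {E, K}.
From G: component {G}.
From H: component {H}.
That's 5 components.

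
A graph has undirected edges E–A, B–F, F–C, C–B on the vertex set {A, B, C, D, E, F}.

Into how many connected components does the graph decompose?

3

From A: component {A, E}.
From B: component {B, C, F}.
From D: component {D}.
That's 3 components.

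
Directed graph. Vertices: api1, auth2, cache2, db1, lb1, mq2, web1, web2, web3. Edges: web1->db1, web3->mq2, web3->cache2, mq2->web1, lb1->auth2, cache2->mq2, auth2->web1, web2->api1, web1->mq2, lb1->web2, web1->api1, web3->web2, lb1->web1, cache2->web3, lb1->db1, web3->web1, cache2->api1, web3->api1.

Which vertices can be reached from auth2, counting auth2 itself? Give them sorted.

Start at auth2.
Its neighbours: web1.
Then their neighbours: api1, db1, mq2.
Nothing further is reachable.

api1, auth2, db1, mq2, web1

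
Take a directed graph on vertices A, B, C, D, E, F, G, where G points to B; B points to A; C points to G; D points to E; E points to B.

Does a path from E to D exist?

No

Explore from E.
Distance 1: reach B.
Distance 2: reach A.
The search from E is exhausted; no directed path reaches D.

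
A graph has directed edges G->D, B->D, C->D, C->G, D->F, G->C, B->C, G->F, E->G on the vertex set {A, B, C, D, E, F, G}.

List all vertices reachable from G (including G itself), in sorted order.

Start at G.
Its neighbours: C, D, F.
Nothing further is reachable.

C, D, F, G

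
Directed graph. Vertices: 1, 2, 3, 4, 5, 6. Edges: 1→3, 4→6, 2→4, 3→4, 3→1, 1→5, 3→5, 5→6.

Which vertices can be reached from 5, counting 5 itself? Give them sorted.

5, 6

Start at 5.
Its neighbours: 6.
Nothing further is reachable.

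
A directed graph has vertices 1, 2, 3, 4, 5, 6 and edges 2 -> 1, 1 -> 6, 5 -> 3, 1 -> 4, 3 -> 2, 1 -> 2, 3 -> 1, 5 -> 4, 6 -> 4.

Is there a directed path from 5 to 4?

Yes

Explore from 5.
Distance 1: reach 3, 4.
Found 4.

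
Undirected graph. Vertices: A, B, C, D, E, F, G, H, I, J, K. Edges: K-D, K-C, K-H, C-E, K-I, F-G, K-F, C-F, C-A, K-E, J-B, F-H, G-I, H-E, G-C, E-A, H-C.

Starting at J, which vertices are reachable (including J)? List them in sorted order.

B, J

Start at J.
Its neighbours: B.
Nothing further is reachable.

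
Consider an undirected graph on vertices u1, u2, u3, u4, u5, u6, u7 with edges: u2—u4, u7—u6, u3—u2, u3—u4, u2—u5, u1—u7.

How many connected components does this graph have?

From u1: component {u1, u6, u7}.
From u2: component {u2, u3, u4, u5}.
That's 2 components.

2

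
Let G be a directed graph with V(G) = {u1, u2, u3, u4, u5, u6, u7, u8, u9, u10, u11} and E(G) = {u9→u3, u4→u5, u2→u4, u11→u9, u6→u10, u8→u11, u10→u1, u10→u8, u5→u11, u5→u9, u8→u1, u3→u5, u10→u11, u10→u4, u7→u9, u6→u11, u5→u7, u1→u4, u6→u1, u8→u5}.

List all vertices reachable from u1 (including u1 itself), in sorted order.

Start at u1.
Its neighbours: u4.
Then their neighbours: u5.
Then next layer: u7, u9, u11.
Then next layer: u3.
Nothing further is reachable.

u1, u3, u4, u5, u7, u9, u11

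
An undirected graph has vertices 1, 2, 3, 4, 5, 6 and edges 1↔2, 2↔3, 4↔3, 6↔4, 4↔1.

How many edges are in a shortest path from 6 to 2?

Distance 0: 6.
Distance 1: 4.
Distance 2: 1, 3.
Distance 3: 2 — contains 2.

3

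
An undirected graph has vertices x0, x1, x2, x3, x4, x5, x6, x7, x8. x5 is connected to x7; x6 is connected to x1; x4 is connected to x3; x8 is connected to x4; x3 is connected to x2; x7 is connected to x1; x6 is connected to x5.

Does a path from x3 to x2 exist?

Explore from x3.
Distance 1: reach x2, x4.
Found x2.

Yes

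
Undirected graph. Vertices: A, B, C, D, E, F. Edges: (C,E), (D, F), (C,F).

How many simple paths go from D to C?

D–F–C

1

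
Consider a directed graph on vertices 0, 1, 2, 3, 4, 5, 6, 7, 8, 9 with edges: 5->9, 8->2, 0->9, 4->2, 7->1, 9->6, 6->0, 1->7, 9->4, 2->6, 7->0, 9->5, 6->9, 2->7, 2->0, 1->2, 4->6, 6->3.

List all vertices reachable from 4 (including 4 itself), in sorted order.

0, 1, 2, 3, 4, 5, 6, 7, 9

Start at 4.
Its neighbours: 2, 6.
Then their neighbours: 0, 3, 7, 9.
Then next layer: 1, 5.
Nothing further is reachable.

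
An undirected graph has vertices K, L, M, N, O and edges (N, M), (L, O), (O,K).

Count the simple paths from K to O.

1

K–O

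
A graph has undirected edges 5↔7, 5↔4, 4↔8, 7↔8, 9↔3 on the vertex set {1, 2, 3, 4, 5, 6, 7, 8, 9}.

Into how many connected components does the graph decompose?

5

From 1: component {1}.
From 2: component {2}.
From 3: component {3, 9}.
From 4: component {4, 5, 7, 8}.
From 6: component {6}.
That's 5 components.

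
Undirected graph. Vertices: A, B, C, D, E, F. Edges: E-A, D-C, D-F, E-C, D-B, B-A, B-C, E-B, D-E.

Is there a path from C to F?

Yes

Explore from C.
Distance 1: reach B, D, E.
Distance 2: reach A, F.
Found F.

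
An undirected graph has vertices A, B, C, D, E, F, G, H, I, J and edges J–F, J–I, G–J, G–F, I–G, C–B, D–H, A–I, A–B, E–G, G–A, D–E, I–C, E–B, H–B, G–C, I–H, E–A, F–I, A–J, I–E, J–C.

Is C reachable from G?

Yes

Explore from G.
Distance 1: reach A, C, E, F, I, J.
Found C.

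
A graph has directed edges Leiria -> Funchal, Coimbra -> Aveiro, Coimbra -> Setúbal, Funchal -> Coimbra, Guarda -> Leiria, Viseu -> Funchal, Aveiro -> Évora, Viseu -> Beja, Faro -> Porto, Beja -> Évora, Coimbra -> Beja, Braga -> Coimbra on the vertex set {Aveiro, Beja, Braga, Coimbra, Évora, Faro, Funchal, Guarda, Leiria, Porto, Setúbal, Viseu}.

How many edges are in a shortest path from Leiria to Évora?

4

Distance 0: Leiria.
Distance 1: Funchal.
Distance 2: Coimbra.
Distance 3: Aveiro, Beja, Setúbal.
Distance 4: Évora — contains Évora.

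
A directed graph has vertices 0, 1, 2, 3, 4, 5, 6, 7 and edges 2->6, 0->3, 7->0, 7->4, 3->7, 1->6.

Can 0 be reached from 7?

Explore from 7.
Distance 1: reach 0, 4.
Found 0.

Yes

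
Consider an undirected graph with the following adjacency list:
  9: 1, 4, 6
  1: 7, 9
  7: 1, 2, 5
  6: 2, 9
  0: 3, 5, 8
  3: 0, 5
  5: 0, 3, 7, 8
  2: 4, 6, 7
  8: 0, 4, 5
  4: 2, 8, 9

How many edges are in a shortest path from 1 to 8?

3

Distance 0: 1.
Distance 1: 7, 9.
Distance 2: 2, 4, 5, 6.
Distance 3: 0, 3, 8 — contains 8.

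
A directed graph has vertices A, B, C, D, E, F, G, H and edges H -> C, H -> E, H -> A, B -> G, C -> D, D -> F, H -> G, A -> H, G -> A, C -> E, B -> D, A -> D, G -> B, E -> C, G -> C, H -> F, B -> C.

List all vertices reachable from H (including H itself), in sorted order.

Start at H.
Its neighbours: A, C, E, F, G.
Then their neighbours: B, D.
Every vertex is now reached.

A, B, C, D, E, F, G, H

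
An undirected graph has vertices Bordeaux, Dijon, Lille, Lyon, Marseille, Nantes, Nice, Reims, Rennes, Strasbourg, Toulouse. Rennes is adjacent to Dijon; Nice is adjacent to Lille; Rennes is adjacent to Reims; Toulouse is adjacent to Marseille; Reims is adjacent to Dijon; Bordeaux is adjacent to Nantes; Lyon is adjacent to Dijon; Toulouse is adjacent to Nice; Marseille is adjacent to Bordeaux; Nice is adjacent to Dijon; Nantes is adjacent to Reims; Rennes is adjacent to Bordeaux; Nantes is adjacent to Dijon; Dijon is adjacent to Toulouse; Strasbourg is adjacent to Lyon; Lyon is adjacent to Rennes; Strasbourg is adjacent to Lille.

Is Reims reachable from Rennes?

Yes

Explore from Rennes.
Distance 1: reach Bordeaux, Dijon, Lyon, Reims.
Found Reims.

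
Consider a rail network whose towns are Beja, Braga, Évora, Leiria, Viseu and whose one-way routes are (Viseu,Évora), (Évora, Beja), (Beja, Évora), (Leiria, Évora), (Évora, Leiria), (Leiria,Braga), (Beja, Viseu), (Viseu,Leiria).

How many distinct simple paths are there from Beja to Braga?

3

Beja→Évora→Leiria→Braga
Beja→Viseu→Évora→Leiria→Braga
Beja→Viseu→Leiria→Braga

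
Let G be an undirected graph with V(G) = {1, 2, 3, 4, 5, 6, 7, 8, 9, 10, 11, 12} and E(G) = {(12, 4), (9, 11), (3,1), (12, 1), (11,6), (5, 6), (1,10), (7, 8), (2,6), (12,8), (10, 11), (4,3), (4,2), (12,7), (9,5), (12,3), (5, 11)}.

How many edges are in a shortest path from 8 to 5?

5

Distance 0: 8.
Distance 1: 7, 12.
Distance 2: 1, 3, 4.
Distance 3: 2, 10.
Distance 4: 6, 11.
Distance 5: 5, 9 — contains 5.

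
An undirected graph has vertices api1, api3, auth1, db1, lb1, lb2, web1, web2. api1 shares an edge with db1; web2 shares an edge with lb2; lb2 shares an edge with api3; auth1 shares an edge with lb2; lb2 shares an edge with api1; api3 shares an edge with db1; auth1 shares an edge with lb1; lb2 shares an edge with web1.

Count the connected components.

From api1: component {api1, api3, auth1, db1, lb1, lb2, web1, web2}.
That's 1 component.

1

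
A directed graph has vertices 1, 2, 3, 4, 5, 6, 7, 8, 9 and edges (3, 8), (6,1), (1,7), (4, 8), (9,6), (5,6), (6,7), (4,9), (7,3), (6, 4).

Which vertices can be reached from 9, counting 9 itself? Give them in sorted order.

1, 3, 4, 6, 7, 8, 9

Start at 9.
Its neighbours: 6.
Then their neighbours: 1, 4, 7.
Then next layer: 3, 8.
Nothing further is reachable.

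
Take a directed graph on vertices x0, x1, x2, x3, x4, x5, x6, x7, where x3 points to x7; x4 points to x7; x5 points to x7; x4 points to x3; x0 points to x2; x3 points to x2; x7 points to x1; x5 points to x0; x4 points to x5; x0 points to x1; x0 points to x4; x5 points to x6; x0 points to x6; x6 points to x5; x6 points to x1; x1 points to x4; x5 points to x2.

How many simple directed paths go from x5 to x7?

x5→x0→x1→x4→x3→x7
x5→x0→x1→x4→x7
x5→x0→x4→x3→x7
x5→x0→x4→x7
x5→x0→x6→x1→x4→x3→x7
x5→x0→x6→x1→x4→x7
x5→x6→x1→x4→x3→x7
x5→x6→x1→x4→x7
x5→x7

9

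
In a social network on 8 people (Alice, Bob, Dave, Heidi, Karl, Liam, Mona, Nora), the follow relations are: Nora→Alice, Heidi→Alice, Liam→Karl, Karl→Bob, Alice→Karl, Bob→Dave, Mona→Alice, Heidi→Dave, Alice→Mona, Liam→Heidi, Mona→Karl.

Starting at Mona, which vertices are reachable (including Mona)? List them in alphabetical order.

Start at Mona.
Its neighbours: Alice, Karl.
Then their neighbours: Bob.
Then next layer: Dave.
Nothing further is reachable.

Alice, Bob, Dave, Karl, Mona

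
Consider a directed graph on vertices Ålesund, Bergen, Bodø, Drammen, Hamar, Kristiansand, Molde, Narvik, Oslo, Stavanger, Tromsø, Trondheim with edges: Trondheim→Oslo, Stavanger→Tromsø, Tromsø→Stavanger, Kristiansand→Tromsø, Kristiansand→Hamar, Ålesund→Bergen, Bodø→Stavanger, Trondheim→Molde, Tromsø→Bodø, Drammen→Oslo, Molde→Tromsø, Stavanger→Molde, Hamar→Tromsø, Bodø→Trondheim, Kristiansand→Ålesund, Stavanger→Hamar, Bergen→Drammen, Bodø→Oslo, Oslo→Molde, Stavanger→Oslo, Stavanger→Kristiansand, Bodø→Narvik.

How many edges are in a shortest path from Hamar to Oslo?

Distance 0: Hamar.
Distance 1: Tromsø.
Distance 2: Bodø, Stavanger.
Distance 3: Kristiansand, Molde, Narvik, Oslo, Trondheim — contains Oslo.

3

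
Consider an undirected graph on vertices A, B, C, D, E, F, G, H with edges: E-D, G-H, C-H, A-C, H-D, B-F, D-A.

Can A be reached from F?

Explore from F.
Distance 1: reach B.
The search is exhausted without reaching A; it lies in a different component.

No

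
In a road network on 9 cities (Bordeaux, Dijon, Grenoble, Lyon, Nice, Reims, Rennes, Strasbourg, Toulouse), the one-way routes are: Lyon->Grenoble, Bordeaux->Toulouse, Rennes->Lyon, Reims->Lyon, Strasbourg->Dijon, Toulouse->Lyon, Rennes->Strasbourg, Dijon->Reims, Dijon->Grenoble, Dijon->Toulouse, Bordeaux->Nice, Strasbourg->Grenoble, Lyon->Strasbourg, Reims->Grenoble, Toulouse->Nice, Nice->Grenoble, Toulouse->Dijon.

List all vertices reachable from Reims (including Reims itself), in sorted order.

Start at Reims.
Its neighbours: Grenoble, Lyon.
Then their neighbours: Strasbourg.
Then next layer: Dijon.
Then next layer: Toulouse.
Then next layer: Nice.
Nothing further is reachable.

Dijon, Grenoble, Lyon, Nice, Reims, Strasbourg, Toulouse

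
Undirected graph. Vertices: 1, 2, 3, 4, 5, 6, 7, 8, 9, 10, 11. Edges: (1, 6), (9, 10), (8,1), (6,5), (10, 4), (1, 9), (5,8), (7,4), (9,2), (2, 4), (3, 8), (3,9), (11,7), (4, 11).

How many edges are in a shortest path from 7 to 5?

Distance 0: 7.
Distance 1: 4, 11.
Distance 2: 2, 10.
Distance 3: 9.
Distance 4: 1, 3.
Distance 5: 6, 8.
Distance 6: 5 — contains 5.

6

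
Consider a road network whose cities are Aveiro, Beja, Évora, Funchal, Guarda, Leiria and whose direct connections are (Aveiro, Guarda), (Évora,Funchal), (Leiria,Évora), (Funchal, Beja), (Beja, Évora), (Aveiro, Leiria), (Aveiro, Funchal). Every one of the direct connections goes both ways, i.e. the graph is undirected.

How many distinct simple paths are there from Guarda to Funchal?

Guarda–Aveiro–Funchal
Guarda–Aveiro–Leiria–Évora–Beja–Funchal
Guarda–Aveiro–Leiria–Évora–Funchal

3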